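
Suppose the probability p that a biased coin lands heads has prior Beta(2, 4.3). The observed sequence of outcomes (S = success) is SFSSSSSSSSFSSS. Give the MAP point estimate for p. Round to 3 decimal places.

p̂_MAP = 0.710

Prior: Beta(2, 4.3).
Data: 12 successes in 14 trials (from the sequence). The binomial likelihood contributes p^12(1−p)^2, so the posterior is Beta(2+12, 4.3+2) = Beta(14, 6.3).
For Beta(a, b) with a, b > 1 the mode is (a−1)/(a+b−2) = 13/18.3 ≈ 0.710.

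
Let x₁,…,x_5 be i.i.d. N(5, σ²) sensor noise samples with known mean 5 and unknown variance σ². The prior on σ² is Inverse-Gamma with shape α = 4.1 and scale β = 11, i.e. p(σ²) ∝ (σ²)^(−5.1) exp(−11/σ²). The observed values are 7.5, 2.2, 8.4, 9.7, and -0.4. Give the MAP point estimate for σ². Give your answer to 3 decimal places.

Sum of squared deviations about the known mean: SS = (7.5−5)² + (2.2−5)² + (8.4−5)² + (9.7−5)² + (-0.4−5)² = 76.9.
The Normal likelihood contributes (σ²)^(−n/2) exp(−SS/(2σ²)), so the posterior is Inverse-Gamma(α + n/2, β + SS/2) = Inverse-Gamma(6.6, 49.45).
The mode of Inverse-Gamma(a, b) is b/(a+1) = 49.45/7.6 ≈ 6.507.

σ̂²_MAP = 6.507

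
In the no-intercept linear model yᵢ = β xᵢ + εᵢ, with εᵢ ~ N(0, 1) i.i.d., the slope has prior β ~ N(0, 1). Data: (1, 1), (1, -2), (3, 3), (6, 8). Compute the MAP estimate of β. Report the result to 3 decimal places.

β̂_MAP = 1.167

log p(β | y) = −Σ(yᵢ − βxᵢ)²/(2·1) − β²/(2·1) + const.
Setting the derivative to zero: Σxᵢ(yᵢ − βxᵢ)/1 − β/1 = 0, so β = Σxᵢyᵢ / (Σxᵢ² + σ²/τ²).
Σxᵢyᵢ = 1·1 + 1·(-2) + 3·3 + 6·8 = 56; Σxᵢ² = 47; σ²/τ² = 1.
β̂_MAP = 56 / (47 + 1) = 56/48 ≈ 1.167.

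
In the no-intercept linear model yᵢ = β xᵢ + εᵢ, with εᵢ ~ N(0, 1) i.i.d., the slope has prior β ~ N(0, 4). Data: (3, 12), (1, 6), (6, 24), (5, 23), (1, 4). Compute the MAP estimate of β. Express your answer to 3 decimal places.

β̂_MAP = 4.221

log p(β | y) = −Σ(yᵢ − βxᵢ)²/(2·1) − β²/(2·4) + const.
Setting the derivative to zero: Σxᵢ(yᵢ − βxᵢ)/1 − β/4 = 0, so β = Σxᵢyᵢ / (Σxᵢ² + σ²/τ²).
Σxᵢyᵢ = 3·12 + 1·6 + 6·24 + 5·23 + 1·4 = 305; Σxᵢ² = 72; σ²/τ² = 0.25.
β̂_MAP = 305 / (72 + 0.25) = 305/72.25 ≈ 4.221.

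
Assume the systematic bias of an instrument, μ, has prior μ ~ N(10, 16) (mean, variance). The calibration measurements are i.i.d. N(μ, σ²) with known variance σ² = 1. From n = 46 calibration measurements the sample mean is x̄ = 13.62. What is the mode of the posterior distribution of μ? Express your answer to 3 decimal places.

μ̂_MAP = 13.615

n = 46, x̄ = 13.62.
For a Normal prior and Normal likelihood with known variance, the posterior is Normal; its mode equals its mean, the precision-weighted average.
Prior precision 1/σ₀² = 1/16 = 0.0625; data precision n/σ² = 46/1 = 46.
μ̂ = (0.0625·10 + 46·13.62) / (0.0625 + 46) = 627.145/46.0625 = 250858/18425 ≈ 13.615.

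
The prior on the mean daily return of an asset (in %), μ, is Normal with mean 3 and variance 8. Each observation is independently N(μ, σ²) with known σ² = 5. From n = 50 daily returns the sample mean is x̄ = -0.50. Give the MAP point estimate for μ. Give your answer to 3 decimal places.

μ̂_MAP = -0.457

n = 50, x̄ = -0.50.
For a Normal prior and Normal likelihood with known variance, the posterior is Normal; its mode equals its mean, the precision-weighted average.
Prior precision 1/σ₀² = 1/8 = 0.125; data precision n/σ² = 50/5 = 10.
μ̂ = (0.125·3 + 10·(-0.5)) / (0.125 + 10) = (-4.625)/10.125 = -37/81 ≈ -0.457.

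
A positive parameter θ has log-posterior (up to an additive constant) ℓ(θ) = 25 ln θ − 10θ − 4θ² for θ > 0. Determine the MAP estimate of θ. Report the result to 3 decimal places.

θ̂_MAP = 1.250

ℓ'(θ) = 25/θ − 10 − 8θ. Setting this to zero and multiplying by θ: 8θ² + 10θ − 25 = 0.
θ = (−10 + √(10² + 4·8·25)) / (2·8) = (−10 + √900) / 16 = (−10 + 30)/16 = 5/4.
ℓ''(θ) = −25/θ² − 8 < 0, confirming a maximum.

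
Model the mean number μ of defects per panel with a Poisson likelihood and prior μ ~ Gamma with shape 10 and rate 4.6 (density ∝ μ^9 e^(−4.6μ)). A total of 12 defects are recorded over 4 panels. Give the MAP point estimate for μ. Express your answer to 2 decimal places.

μ̂_MAP = 2.44

Σxᵢ = 12, n = 4.
Posterior ∝ μ^9e^(−4.6μ) · μ^12e^(−4μ) = μ^21e^(−8.6μ), i.e. Gamma(shape=22, rate=8.6).
The mode of a Gamma(a, b) with a ≥ 1 (shape–rate) is (a−1)/b = 21/8.6 ≈ 2.44.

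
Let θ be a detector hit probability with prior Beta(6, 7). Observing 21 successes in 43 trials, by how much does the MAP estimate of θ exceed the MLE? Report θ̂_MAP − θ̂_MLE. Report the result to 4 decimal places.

Posterior is Beta(27, 29); MAP = (27−1)/(56−2) = 26/54 ≈ 0.48148.
MLE ignores the prior: θ̂_MLE = k/n = 21/43 ≈ 0.48837.
Difference = 26/54 − 21/43 = -8/1161 ≈ -0.0069.

MAP − MLE = -0.0069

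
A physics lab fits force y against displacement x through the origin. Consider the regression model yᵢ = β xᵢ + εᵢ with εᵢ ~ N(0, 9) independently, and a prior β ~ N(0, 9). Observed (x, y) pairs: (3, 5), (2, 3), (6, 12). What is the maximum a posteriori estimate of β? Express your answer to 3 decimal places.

β̂_MAP = 1.860

log p(β | y) = −Σ(yᵢ − βxᵢ)²/(2·9) − β²/(2·9) + const.
Setting the derivative to zero: Σxᵢ(yᵢ − βxᵢ)/9 − β/9 = 0, so β = Σxᵢyᵢ / (Σxᵢ² + σ²/τ²).
Σxᵢyᵢ = 3·5 + 2·3 + 6·12 = 93; Σxᵢ² = 49; σ²/τ² = 1.
β̂_MAP = 93 / (49 + 1) = 93/50 ≈ 1.860.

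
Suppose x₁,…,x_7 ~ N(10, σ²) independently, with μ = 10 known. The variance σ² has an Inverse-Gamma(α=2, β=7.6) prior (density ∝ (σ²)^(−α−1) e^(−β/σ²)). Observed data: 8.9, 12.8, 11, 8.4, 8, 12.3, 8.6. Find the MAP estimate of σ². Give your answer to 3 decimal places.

Sum of squared deviations about the known mean: SS = (8.9−10)² + (12.8−10)² + (11−10)² + (8.4−10)² + (8−10)² + (12.3−10)² + (8.6−10)² = 23.86.
The Normal likelihood contributes (σ²)^(−n/2) exp(−SS/(2σ²)), so the posterior is Inverse-Gamma(α + n/2, β + SS/2) = Inverse-Gamma(5.5, 19.53).
The mode of Inverse-Gamma(a, b) is b/(a+1) = 19.53/6.5 ≈ 3.005.

σ̂²_MAP = 3.005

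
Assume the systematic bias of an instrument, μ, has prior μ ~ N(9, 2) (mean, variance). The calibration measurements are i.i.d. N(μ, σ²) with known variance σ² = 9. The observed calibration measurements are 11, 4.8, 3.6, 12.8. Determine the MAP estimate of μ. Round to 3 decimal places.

μ̂_MAP = 8.553

n = 4; x̄ = (11 + 4.8 + 3.6 + 12.8)/4 = 32.2/4 = 8.05.
For a Normal prior and Normal likelihood with known variance, the posterior is Normal; its mode equals its mean, the precision-weighted average.
Prior precision 1/σ₀² = 1/2 = 0.5; data precision n/σ² = 4/9.
μ̂ = (0.5·9 + (4/9)·8.05) / (0.5 + 4/9) = (727/90)/(17/18) = 727/85 ≈ 8.553.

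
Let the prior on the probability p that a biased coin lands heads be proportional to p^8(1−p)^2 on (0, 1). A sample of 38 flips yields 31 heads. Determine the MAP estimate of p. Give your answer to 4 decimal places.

p̂_MAP = 0.8125

The prior density ∝ p^8(1−p)^2 is the kernel of Beta(9, 3).
Data: 31 successes in 38 trials. The binomial likelihood contributes p^31(1−p)^7, so the posterior is Beta(9+31, 3+7) = Beta(40, 10).
For Beta(a, b) with a, b > 1 the mode is (a−1)/(a+b−2) = 39/48 ≈ 0.8125.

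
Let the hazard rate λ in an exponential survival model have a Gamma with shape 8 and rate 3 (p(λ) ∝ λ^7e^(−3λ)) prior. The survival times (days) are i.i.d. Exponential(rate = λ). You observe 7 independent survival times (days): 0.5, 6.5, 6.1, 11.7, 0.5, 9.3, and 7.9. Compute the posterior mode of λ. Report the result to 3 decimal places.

λ̂_MAP = 0.308

The Exponential(rate=λ) likelihood is ∝ λ^n e^(−λΣtᵢ). Here n = 7 and Σtᵢ = 0.5 + 6.5 + 6.1 + 11.7 + 0.5 + 9.3 + 7.9 = 42.5.
Posterior ∝ λ^7e^(−3λ) · λ^7e^(−42.5λ) = λ^14e^(−45.5λ), i.e. Gamma(15, 45.5).
Mode = (a−1)/b = 14/45.5 ≈ 0.308.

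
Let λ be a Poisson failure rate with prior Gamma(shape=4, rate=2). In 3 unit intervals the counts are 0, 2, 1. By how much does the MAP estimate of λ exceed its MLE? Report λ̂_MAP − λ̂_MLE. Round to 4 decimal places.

MAP − MLE = 0.2000

Σxᵢ = 3. Posterior is Gamma(7, 5); MAP = (7−1)/5 = 6/5 ≈ 1.20000.
MLE = x̄ = 3/3 ≈ 1.00000.
Difference = 6/5 − 3/3 = 1/5 ≈ 0.2000.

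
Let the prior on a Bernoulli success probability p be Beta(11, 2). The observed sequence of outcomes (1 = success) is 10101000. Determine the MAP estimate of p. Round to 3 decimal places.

Prior: Beta(11, 2).
Data: 3 successes in 8 trials (from the sequence). The binomial likelihood contributes p^3(1−p)^5, so the posterior is Beta(11+3, 2+5) = Beta(14, 7).
For Beta(a, b) with a, b > 1 the mode is (a−1)/(a+b−2) = 13/19 ≈ 0.684.

p̂_MAP = 0.684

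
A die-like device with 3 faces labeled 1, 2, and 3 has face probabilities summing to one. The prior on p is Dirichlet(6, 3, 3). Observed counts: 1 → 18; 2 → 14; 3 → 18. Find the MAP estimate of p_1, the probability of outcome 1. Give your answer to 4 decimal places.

MAP estimate: 0.3898

The posterior is Dirichlet(αᵢ + nᵢ) = Dirichlet(24, 17, 21).
For a Dirichlet(a₁,…,a_K) with all aᵢ > 1, the mode has j-th component (aⱼ − 1)/(Σaᵢ − K).
Here Σaᵢ = 62 and K = 3, so p_1 = (24 − 1)/(62 − 3) = 23/59 ≈ 0.3898.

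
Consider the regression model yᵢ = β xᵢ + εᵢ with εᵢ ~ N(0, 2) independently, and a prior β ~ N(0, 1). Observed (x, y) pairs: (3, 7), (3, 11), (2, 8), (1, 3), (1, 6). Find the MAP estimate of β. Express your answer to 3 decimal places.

log p(β | y) = −Σ(yᵢ − βxᵢ)²/(2·2) − β²/(2·1) + const.
Setting the derivative to zero: Σxᵢ(yᵢ − βxᵢ)/2 − β/1 = 0, so β = Σxᵢyᵢ / (Σxᵢ² + σ²/τ²).
Σxᵢyᵢ = 3·7 + 3·11 + 2·8 + 1·3 + 1·6 = 79; Σxᵢ² = 24; σ²/τ² = 2.
β̂_MAP = 79 / (24 + 2) = 79/26 ≈ 3.038.

β̂_MAP = 3.038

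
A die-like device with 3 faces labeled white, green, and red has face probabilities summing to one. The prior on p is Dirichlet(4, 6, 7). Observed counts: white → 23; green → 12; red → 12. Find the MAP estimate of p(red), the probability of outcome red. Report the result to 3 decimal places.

The posterior is Dirichlet(αᵢ + nᵢ) = Dirichlet(27, 18, 19).
For a Dirichlet(a₁,…,a_K) with all aᵢ > 1, the mode has j-th component (aⱼ − 1)/(Σaᵢ − K).
Here Σaᵢ = 64 and K = 3, so p(red) = (19 − 1)/(64 − 3) = 18/61 ≈ 0.295.

MAP estimate of p(red) = 0.295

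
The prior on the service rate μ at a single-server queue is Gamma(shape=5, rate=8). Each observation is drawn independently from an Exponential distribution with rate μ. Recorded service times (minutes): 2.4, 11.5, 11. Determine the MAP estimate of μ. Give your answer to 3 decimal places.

The Exponential(rate=μ) likelihood is ∝ μ^n e^(−μΣtᵢ). Here n = 3 and Σtᵢ = 2.4 + 11.5 + 11 = 24.9.
Posterior ∝ μ^4e^(−8μ) · μ^3e^(−24.9μ) = μ^7e^(−32.9μ), i.e. Gamma(8, 32.9).
Mode = (a−1)/b = 7/32.9 ≈ 0.213.

μ̂_MAP = 0.213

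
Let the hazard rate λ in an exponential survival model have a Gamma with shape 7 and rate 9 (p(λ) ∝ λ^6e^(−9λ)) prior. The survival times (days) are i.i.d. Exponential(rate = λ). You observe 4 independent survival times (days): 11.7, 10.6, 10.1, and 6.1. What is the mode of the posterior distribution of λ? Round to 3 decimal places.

λ̂_MAP = 0.211

The Exponential(rate=λ) likelihood is ∝ λ^n e^(−λΣtᵢ). Here n = 4 and Σtᵢ = 11.7 + 10.6 + 10.1 + 6.1 = 38.5.
Posterior ∝ λ^6e^(−9λ) · λ^4e^(−38.5λ) = λ^10e^(−47.5λ), i.e. Gamma(11, 47.5).
Mode = (a−1)/b = 10/47.5 ≈ 0.211.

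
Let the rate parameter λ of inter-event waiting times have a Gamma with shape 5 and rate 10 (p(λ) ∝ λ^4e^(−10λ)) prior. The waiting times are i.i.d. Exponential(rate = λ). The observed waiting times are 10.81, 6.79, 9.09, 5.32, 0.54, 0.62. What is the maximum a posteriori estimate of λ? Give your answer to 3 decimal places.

The Exponential(rate=λ) likelihood is ∝ λ^n e^(−λΣtᵢ). Here n = 6 and Σtᵢ = 10.81 + 6.79 + 9.09 + 5.32 + 0.54 + 0.62 = 33.17.
Posterior ∝ λ^4e^(−10λ) · λ^6e^(−33.17λ) = λ^10e^(−43.17λ), i.e. Gamma(11, 43.17).
Mode = (a−1)/b = 10/43.17 ≈ 0.232.

λ̂_MAP = 0.232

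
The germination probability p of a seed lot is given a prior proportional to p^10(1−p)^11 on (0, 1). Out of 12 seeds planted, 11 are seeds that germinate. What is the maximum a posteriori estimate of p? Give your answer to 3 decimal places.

The prior density ∝ p^10(1−p)^11 is the kernel of Beta(11, 12).
Data: 11 successes in 12 trials. The binomial likelihood contributes p^11(1−p)^1, so the posterior is Beta(11+11, 12+1) = Beta(22, 13).
For Beta(a, b) with a, b > 1 the mode is (a−1)/(a+b−2) = 21/33 ≈ 0.636.

p̂_MAP = 0.636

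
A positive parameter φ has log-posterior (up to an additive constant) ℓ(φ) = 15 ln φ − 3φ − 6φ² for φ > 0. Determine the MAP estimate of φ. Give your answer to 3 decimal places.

ℓ'(φ) = 15/φ − 3 − 12φ. Setting this to zero and multiplying by φ: 12φ² + 3φ − 15 = 0.
φ = (−3 + √(3² + 4·12·15)) / (2·12) = (−3 + √729) / 24 = (−3 + 27)/24 = 1.
ℓ''(φ) = −15/φ² − 12 < 0, confirming a maximum.

φ̂_MAP = 1.000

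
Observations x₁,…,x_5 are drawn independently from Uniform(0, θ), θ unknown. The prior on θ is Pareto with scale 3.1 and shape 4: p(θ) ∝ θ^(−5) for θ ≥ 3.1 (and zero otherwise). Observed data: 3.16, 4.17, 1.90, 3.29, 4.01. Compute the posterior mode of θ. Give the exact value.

The Uniform(0, θ) likelihood is θ^(−n) for θ ≥ max(xᵢ), zero otherwise. Here max(xᵢ) = 4.17.
Posterior ∝ θ^(−5) · θ^(−5) = θ^(−10) on θ ≥ max(3.1, 4.17) = 4.17.
This density is strictly decreasing in θ, so the posterior mode lies at the lower boundary of the support.

θ̂_MAP = 4.17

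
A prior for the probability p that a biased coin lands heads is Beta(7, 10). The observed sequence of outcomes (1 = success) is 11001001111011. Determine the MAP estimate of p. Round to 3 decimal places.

Prior: Beta(7, 10).
Data: 9 successes in 14 trials (from the sequence). The binomial likelihood contributes p^9(1−p)^5, so the posterior is Beta(7+9, 10+5) = Beta(16, 15).
For Beta(a, b) with a, b > 1 the mode is (a−1)/(a+b−2) = 15/29 ≈ 0.517.

p̂_MAP = 0.517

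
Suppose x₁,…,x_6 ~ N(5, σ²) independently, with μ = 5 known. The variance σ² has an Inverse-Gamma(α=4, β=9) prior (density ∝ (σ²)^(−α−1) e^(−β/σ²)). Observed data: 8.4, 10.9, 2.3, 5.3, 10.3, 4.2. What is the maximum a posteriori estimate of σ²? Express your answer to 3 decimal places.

Sum of squared deviations about the known mean: SS = (8.4−5)² + (10.9−5)² + (2.3−5)² + (5.3−5)² + (10.3−5)² + (4.2−5)² = 82.48.
The Normal likelihood contributes (σ²)^(−n/2) exp(−SS/(2σ²)), so the posterior is Inverse-Gamma(α + n/2, β + SS/2) = Inverse-Gamma(7, 50.24).
The mode of Inverse-Gamma(a, b) is b/(a+1) = 50.24/8 ≈ 6.280.

σ̂²_MAP = 6.280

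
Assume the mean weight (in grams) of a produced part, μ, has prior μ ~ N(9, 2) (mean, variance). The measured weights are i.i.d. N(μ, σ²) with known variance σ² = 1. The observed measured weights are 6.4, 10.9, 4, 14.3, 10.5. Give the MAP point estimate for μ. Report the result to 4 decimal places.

μ̂_MAP = 9.2000

n = 5; x̄ = (6.4 + 10.9 + 4 + 14.3 + 10.5)/5 = 46.1/5 = 9.22.
For a Normal prior and Normal likelihood with known variance, the posterior is Normal; its mode equals its mean, the precision-weighted average.
Prior precision 1/σ₀² = 1/2 = 0.5; data precision n/σ² = 5/1 = 5.
μ̂ = (0.5·9 + 5·9.22) / (0.5 + 5) = 50.6/5.5 = 9.2000.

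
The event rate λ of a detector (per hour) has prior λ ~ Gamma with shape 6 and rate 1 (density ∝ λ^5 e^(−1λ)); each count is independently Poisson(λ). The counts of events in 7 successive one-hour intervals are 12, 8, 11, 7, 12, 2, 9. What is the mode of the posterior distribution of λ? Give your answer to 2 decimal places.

Σxᵢ = 12+8+11+7+12+2+9 = 61, with n = 7.
Posterior ∝ λ^5e^(−1λ) · λ^61e^(−7λ) = λ^66e^(−8λ), i.e. Gamma(shape=67, rate=8).
The mode of a Gamma(a, b) with a ≥ 1 (shape–rate) is (a−1)/b = 66/8 ≈ 8.25.

λ̂_MAP = 8.25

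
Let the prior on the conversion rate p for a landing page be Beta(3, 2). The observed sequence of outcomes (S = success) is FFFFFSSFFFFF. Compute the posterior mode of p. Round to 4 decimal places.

Prior: Beta(3, 2).
Data: 2 successes in 12 trials (from the sequence). The binomial likelihood contributes p^2(1−p)^10, so the posterior is Beta(3+2, 2+10) = Beta(5, 12).
For Beta(a, b) with a, b > 1 the mode is (a−1)/(a+b−2) = 4/15 ≈ 0.2667.

p̂_MAP = 0.2667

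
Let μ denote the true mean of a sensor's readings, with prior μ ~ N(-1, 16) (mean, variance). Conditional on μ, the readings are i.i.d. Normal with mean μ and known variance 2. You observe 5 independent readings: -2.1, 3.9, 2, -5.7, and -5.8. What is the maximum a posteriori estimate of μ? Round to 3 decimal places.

n = 5; x̄ = ((-2.1) + 3.9 + 2 + (-5.7) + (-5.8))/5 = -7.7/5 = -1.54.
For a Normal prior and Normal likelihood with known variance, the posterior is Normal; its mode equals its mean, the precision-weighted average.
Prior precision 1/σ₀² = 1/16 = 0.0625; data precision n/σ² = 5/2 = 2.5.
μ̂ = (0.0625·(-1) + 2.5·(-1.54)) / (0.0625 + 2.5) = (-3.9125)/2.5625 = -313/205 ≈ -1.527.

μ̂_MAP = -1.527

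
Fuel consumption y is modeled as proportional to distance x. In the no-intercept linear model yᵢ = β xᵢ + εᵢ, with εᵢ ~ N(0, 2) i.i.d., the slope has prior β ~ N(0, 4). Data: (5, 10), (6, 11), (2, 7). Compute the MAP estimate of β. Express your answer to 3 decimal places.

β̂_MAP = 1.985

log p(β | y) = −Σ(yᵢ − βxᵢ)²/(2·2) − β²/(2·4) + const.
Setting the derivative to zero: Σxᵢ(yᵢ − βxᵢ)/2 − β/4 = 0, so β = Σxᵢyᵢ / (Σxᵢ² + σ²/τ²).
Σxᵢyᵢ = 5·10 + 6·11 + 2·7 = 130; Σxᵢ² = 65; σ²/τ² = 0.5.
β̂_MAP = 130 / (65 + 0.5) = 130/65.5 ≈ 1.985.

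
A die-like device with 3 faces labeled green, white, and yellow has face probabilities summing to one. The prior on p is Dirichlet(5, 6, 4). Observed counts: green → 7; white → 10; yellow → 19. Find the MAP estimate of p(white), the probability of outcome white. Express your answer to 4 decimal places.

MAP estimate of p(white) = 0.3125

The posterior is Dirichlet(αᵢ + nᵢ) = Dirichlet(12, 16, 23).
For a Dirichlet(a₁,…,a_K) with all aᵢ > 1, the mode has j-th component (aⱼ − 1)/(Σaᵢ − K).
Here Σaᵢ = 51 and K = 3, so p(white) = (16 − 1)/(51 − 3) = 15/48 ≈ 0.3125.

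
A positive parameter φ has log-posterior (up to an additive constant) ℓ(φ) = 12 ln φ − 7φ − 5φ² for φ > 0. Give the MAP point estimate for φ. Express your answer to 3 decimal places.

ℓ'(φ) = 12/φ − 7 − 10φ. Setting this to zero and multiplying by φ: 10φ² + 7φ − 12 = 0.
φ = (−7 + √(7² + 4·10·12)) / (2·10) = (−7 + √529) / 20 = (−7 + 23)/20 = 4/5.
ℓ''(φ) = −12/φ² − 10 < 0, confirming a maximum.

φ̂_MAP = 0.800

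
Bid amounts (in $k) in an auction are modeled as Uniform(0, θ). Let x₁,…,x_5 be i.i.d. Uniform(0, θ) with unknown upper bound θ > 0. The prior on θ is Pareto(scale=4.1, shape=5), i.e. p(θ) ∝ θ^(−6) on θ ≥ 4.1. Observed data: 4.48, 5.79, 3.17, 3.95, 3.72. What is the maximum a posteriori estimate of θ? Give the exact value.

The Uniform(0, θ) likelihood is θ^(−n) for θ ≥ max(xᵢ), zero otherwise. Here max(xᵢ) = 5.79.
Posterior ∝ θ^(−6) · θ^(−5) = θ^(−11) on θ ≥ max(4.1, 5.79) = 5.79.
This density is strictly decreasing in θ, so the posterior mode lies at the lower boundary of the support.

θ̂_MAP = 5.79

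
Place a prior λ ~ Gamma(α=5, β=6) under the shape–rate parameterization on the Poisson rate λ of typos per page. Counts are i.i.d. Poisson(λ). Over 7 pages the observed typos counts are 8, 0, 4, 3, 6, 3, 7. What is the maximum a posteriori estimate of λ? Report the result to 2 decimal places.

Σxᵢ = 8+0+4+3+6+3+7 = 31, with n = 7.
Posterior ∝ λ^4e^(−6λ) · λ^31e^(−7λ) = λ^35e^(−13λ), i.e. Gamma(shape=36, rate=13).
The mode of a Gamma(a, b) with a ≥ 1 (shape–rate) is (a−1)/b = 35/13 ≈ 2.69.

λ̂_MAP = 2.69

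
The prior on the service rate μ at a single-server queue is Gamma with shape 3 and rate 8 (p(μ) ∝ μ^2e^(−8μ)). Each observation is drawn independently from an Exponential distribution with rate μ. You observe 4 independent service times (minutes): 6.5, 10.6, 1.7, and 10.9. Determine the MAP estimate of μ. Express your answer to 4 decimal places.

The Exponential(rate=μ) likelihood is ∝ μ^n e^(−μΣtᵢ). Here n = 4 and Σtᵢ = 6.5 + 10.6 + 1.7 + 10.9 = 29.7.
Posterior ∝ μ^2e^(−8μ) · μ^4e^(−29.7μ) = μ^6e^(−37.7μ), i.e. Gamma(7, 37.7).
Mode = (a−1)/b = 6/37.7 ≈ 0.1592.

μ̂_MAP = 0.1592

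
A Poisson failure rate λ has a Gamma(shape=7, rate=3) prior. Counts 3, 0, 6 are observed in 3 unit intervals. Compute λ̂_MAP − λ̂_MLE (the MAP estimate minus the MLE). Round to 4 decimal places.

MAP − MLE = -0.5000

Σxᵢ = 9. Posterior is Gamma(16, 6); MAP = (16−1)/6 = 15/6 ≈ 2.50000.
MLE = x̄ = 9/3 ≈ 3.00000.
Difference = 15/6 − 9/3 = -1/2 ≈ -0.5000.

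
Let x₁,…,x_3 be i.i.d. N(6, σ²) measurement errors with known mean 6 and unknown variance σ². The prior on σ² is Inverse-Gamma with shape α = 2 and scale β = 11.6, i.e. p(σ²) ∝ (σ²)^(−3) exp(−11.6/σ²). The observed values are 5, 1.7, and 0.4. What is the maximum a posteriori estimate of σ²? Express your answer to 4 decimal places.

Sum of squared deviations about the known mean: SS = (5−6)² + (1.7−6)² + (0.4−6)² = 50.85.
The Normal likelihood contributes (σ²)^(−n/2) exp(−SS/(2σ²)), so the posterior is Inverse-Gamma(α + n/2, β + SS/2) = Inverse-Gamma(3.5, 37.025).
The mode of Inverse-Gamma(a, b) is b/(a+1) = 37.025/4.5 ≈ 8.2278.

σ̂²_MAP = 8.2278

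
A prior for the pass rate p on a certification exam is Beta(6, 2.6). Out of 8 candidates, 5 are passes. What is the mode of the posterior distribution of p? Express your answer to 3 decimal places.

Prior: Beta(6, 2.6).
Data: 5 successes in 8 trials. The binomial likelihood contributes p^5(1−p)^3, so the posterior is Beta(6+5, 2.6+3) = Beta(11, 5.6).
For Beta(a, b) with a, b > 1 the mode is (a−1)/(a+b−2) = 10/14.6 ≈ 0.685.

p̂_MAP = 0.685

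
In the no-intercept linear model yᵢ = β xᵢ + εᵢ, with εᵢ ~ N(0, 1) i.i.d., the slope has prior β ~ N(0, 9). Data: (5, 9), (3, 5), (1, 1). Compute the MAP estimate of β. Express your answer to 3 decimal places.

log p(β | y) = −Σ(yᵢ − βxᵢ)²/(2·1) − β²/(2·9) + const.
Setting the derivative to zero: Σxᵢ(yᵢ − βxᵢ)/1 − β/9 = 0, so β = Σxᵢyᵢ / (Σxᵢ² + σ²/τ²).
Σxᵢyᵢ = 5·9 + 3·5 + 1·1 = 61; Σxᵢ² = 35; σ²/τ² = 1/9.
β̂_MAP = 61 / (35 + 1/9) = 61/(316/9) = 549/316 ≈ 1.737.

β̂_MAP = 1.737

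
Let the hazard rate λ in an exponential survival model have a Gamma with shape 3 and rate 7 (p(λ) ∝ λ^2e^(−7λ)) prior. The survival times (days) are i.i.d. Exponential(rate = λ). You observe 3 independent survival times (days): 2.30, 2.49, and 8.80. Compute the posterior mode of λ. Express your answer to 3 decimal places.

λ̂_MAP = 0.243

The Exponential(rate=λ) likelihood is ∝ λ^n e^(−λΣtᵢ). Here n = 3 and Σtᵢ = 2.30 + 2.49 + 8.80 = 13.59.
Posterior ∝ λ^2e^(−7λ) · λ^3e^(−13.59λ) = λ^5e^(−20.59λ), i.e. Gamma(6, 20.59).
Mode = (a−1)/b = 5/20.59 ≈ 0.243.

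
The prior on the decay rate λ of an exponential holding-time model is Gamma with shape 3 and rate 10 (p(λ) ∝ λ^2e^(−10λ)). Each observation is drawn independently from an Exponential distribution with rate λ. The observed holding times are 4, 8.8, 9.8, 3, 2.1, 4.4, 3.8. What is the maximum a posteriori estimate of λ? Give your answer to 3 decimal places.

The Exponential(rate=λ) likelihood is ∝ λ^n e^(−λΣtᵢ). Here n = 7 and Σtᵢ = 4 + 8.8 + 9.8 + 3 + 2.1 + 4.4 + 3.8 = 35.9.
Posterior ∝ λ^2e^(−10λ) · λ^7e^(−35.9λ) = λ^9e^(−45.9λ), i.e. Gamma(10, 45.9).
Mode = (a−1)/b = 9/45.9 ≈ 0.196.

λ̂_MAP = 0.196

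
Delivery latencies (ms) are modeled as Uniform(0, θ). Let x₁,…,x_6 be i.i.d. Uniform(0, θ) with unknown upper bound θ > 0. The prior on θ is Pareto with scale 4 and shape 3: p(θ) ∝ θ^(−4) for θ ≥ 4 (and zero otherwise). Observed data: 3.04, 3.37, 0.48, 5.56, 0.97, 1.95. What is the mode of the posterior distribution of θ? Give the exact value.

θ̂_MAP = 5.56

The Uniform(0, θ) likelihood is θ^(−n) for θ ≥ max(xᵢ), zero otherwise. Here max(xᵢ) = 5.56.
Posterior ∝ θ^(−4) · θ^(−6) = θ^(−10) on θ ≥ max(4, 5.56) = 5.56.
This density is strictly decreasing in θ, so the posterior mode lies at the lower boundary of the support.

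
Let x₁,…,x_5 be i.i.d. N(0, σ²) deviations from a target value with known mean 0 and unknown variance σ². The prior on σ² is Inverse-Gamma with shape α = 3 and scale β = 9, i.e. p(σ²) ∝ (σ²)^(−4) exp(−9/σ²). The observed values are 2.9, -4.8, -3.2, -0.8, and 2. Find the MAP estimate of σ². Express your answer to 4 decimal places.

σ̂²_MAP = 4.9485

Sum of squared deviations about the known mean: SS = (2.9−0)² + (-4.8−0)² + (-3.2−0)² + (-0.8−0)² + (2−0)² = 46.33.
The Normal likelihood contributes (σ²)^(−n/2) exp(−SS/(2σ²)), so the posterior is Inverse-Gamma(α + n/2, β + SS/2) = Inverse-Gamma(5.5, 32.165).
The mode of Inverse-Gamma(a, b) is b/(a+1) = 32.165/6.5 ≈ 4.9485.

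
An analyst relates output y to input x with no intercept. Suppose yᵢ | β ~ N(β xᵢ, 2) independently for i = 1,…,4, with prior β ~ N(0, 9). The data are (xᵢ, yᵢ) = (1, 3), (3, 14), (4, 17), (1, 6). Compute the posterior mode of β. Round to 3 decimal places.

log p(β | y) = −Σ(yᵢ − βxᵢ)²/(2·2) − β²/(2·9) + const.
Setting the derivative to zero: Σxᵢ(yᵢ − βxᵢ)/2 − β/9 = 0, so β = Σxᵢyᵢ / (Σxᵢ² + σ²/τ²).
Σxᵢyᵢ = 1·3 + 3·14 + 4·17 + 1·6 = 119; Σxᵢ² = 27; σ²/τ² = 2/9.
β̂_MAP = 119 / (27 + 2/9) = 119/(245/9) = 153/35 ≈ 4.371.

β̂_MAP = 4.371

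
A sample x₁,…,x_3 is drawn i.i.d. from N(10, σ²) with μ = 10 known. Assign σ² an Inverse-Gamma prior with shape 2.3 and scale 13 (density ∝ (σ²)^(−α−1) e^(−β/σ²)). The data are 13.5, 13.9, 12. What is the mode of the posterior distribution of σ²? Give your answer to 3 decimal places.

Sum of squared deviations about the known mean: SS = (13.5−10)² + (13.9−10)² + (12−10)² = 31.46.
The Normal likelihood contributes (σ²)^(−n/2) exp(−SS/(2σ²)), so the posterior is Inverse-Gamma(α + n/2, β + SS/2) = Inverse-Gamma(3.8, 28.73).
The mode of Inverse-Gamma(a, b) is b/(a+1) = 28.73/4.8 ≈ 5.985.

σ̂²_MAP = 5.985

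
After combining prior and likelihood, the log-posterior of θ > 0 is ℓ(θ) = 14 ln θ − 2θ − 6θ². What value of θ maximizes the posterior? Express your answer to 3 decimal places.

ℓ'(θ) = 14/θ − 2 − 12θ. Setting this to zero and multiplying by θ: 12θ² + 2θ − 14 = 0.
θ = (−2 + √(2² + 4·12·14)) / (2·12) = (−2 + √676) / 24 = (−2 + 26)/24 = 1.
ℓ''(θ) = −14/θ² − 12 < 0, confirming a maximum.

θ̂_MAP = 1.000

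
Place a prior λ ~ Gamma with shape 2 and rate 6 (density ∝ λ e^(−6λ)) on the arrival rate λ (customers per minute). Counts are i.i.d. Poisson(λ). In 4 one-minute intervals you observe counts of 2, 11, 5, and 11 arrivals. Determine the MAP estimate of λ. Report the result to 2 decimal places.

λ̂_MAP = 3.00

Σxᵢ = 2+11+5+11 = 29, with n = 4.
Posterior ∝ λe^(−6λ) · λ^29e^(−4λ) = λ^30e^(−10λ), i.e. Gamma(shape=31, rate=10).
The mode of a Gamma(a, b) with a ≥ 1 (shape–rate) is (a−1)/b = 30/10 ≈ 3.00.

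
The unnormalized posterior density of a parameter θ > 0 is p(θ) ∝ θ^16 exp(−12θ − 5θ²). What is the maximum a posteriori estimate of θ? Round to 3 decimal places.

θ̂_MAP = 0.800

ℓ'(θ) = 16/θ − 12 − 10θ. Setting this to zero and multiplying by θ: 10θ² + 12θ − 16 = 0.
θ = (−12 + √(12² + 4·10·16)) / (2·10) = (−12 + √784) / 20 = (−12 + 28)/20 = 4/5.
ℓ''(θ) = −16/θ² − 10 < 0, confirming a maximum.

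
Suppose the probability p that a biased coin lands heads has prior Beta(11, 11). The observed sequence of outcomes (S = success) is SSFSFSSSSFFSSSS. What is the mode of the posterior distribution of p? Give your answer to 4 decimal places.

p̂_MAP = 0.6000

Prior: Beta(11, 11).
Data: 11 successes in 15 trials (from the sequence). The binomial likelihood contributes p^11(1−p)^4, so the posterior is Beta(11+11, 11+4) = Beta(22, 15).
For Beta(a, b) with a, b > 1 the mode is (a−1)/(a+b−2) = 21/35 ≈ 0.6000.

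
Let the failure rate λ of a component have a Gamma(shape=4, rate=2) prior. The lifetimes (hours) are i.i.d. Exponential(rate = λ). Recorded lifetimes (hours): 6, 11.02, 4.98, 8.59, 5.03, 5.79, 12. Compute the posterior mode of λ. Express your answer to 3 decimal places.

The Exponential(rate=λ) likelihood is ∝ λ^n e^(−λΣtᵢ). Here n = 7 and Σtᵢ = 6 + 11.02 + 4.98 + 8.59 + 5.03 + 5.79 + 12 = 53.41.
Posterior ∝ λ^3e^(−2λ) · λ^7e^(−53.41λ) = λ^10e^(−55.41λ), i.e. Gamma(11, 55.41).
Mode = (a−1)/b = 10/55.41 ≈ 0.180.

λ̂_MAP = 0.180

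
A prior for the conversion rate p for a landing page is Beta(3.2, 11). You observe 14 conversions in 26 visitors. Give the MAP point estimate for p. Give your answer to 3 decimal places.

Prior: Beta(3.2, 11).
Data: 14 successes in 26 trials. The binomial likelihood contributes p^14(1−p)^12, so the posterior is Beta(3.2+14, 11+12) = Beta(17.2, 23).
For Beta(a, b) with a, b > 1 the mode is (a−1)/(a+b−2) = 16.2/38.2 ≈ 0.424.

p̂_MAP = 0.424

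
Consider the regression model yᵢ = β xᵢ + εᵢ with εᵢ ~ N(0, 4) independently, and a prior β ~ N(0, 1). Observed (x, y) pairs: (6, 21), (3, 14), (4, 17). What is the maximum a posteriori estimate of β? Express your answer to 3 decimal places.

β̂_MAP = 3.631

log p(β | y) = −Σ(yᵢ − βxᵢ)²/(2·4) − β²/(2·1) + const.
Setting the derivative to zero: Σxᵢ(yᵢ − βxᵢ)/4 − β/1 = 0, so β = Σxᵢyᵢ / (Σxᵢ² + σ²/τ²).
Σxᵢyᵢ = 6·21 + 3·14 + 4·17 = 236; Σxᵢ² = 61; σ²/τ² = 4.
β̂_MAP = 236 / (61 + 4) = 236/65 ≈ 3.631.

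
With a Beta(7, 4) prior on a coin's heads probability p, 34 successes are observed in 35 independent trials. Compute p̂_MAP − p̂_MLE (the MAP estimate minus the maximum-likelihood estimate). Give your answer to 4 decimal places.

MAP − MLE = -0.0623

Posterior is Beta(41, 5); MAP = (41−1)/(46−2) = 40/44 ≈ 0.90909.
MLE ignores the prior: p̂_MLE = k/n = 34/35 ≈ 0.97143.
Difference = 40/44 − 34/35 = -24/385 ≈ -0.0623.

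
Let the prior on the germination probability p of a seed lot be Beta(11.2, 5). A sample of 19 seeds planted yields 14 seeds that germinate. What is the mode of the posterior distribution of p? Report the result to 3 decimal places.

p̂_MAP = 0.729

Prior: Beta(11.2, 5).
Data: 14 successes in 19 trials. The binomial likelihood contributes p^14(1−p)^5, so the posterior is Beta(11.2+14, 5+5) = Beta(25.2, 10).
For Beta(a, b) with a, b > 1 the mode is (a−1)/(a+b−2) = 24.2/33.2 ≈ 0.729.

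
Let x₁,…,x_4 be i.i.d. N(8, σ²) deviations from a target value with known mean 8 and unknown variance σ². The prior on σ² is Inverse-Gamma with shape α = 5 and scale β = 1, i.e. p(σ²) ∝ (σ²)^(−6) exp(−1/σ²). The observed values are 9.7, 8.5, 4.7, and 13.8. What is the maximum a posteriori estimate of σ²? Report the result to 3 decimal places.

σ̂²_MAP = 3.104

Sum of squared deviations about the known mean: SS = (9.7−8)² + (8.5−8)² + (4.7−8)² + (13.8−8)² = 47.67.
The Normal likelihood contributes (σ²)^(−n/2) exp(−SS/(2σ²)), so the posterior is Inverse-Gamma(α + n/2, β + SS/2) = Inverse-Gamma(7, 24.835).
The mode of Inverse-Gamma(a, b) is b/(a+1) = 24.835/8 ≈ 3.104.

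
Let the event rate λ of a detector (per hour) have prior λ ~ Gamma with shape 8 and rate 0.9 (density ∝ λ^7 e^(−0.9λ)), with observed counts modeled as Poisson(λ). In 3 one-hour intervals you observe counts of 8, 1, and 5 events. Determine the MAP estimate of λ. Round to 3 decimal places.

λ̂_MAP = 5.385

Σxᵢ = 8+1+5 = 14, with n = 3.
Posterior ∝ λ^7e^(−0.9λ) · λ^14e^(−3λ) = λ^21e^(−3.9λ), i.e. Gamma(shape=22, rate=3.9).
The mode of a Gamma(a, b) with a ≥ 1 (shape–rate) is (a−1)/b = 21/3.9 ≈ 5.385.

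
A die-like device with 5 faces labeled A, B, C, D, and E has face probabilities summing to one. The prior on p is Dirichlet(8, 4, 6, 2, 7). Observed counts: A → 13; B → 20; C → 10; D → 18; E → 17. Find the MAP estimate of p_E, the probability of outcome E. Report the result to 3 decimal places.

MAP estimate of p_E = 0.230

The posterior is Dirichlet(αᵢ + nᵢ) = Dirichlet(21, 24, 16, 20, 24).
For a Dirichlet(a₁,…,a_K) with all aᵢ > 1, the mode has j-th component (aⱼ − 1)/(Σaᵢ − K).
Here Σaᵢ = 105 and K = 5, so p_E = (24 − 1)/(105 − 5) = 23/100 ≈ 0.230.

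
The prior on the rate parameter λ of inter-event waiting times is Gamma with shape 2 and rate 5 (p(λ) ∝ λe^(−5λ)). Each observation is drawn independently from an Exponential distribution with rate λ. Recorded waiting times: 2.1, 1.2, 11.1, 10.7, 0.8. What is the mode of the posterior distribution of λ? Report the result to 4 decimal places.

λ̂_MAP = 0.1942

The Exponential(rate=λ) likelihood is ∝ λ^n e^(−λΣtᵢ). Here n = 5 and Σtᵢ = 2.1 + 1.2 + 11.1 + 10.7 + 0.8 = 25.9.
Posterior ∝ λe^(−5λ) · λ^5e^(−25.9λ) = λ^6e^(−30.9λ), i.e. Gamma(7, 30.9).
Mode = (a−1)/b = 6/30.9 ≈ 0.1942.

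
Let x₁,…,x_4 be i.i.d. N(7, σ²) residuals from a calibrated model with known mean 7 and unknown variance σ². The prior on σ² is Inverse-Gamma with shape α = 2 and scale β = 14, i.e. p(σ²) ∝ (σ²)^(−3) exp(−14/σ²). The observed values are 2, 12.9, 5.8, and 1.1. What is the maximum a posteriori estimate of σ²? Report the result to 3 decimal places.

Sum of squared deviations about the known mean: SS = (2−7)² + (12.9−7)² + (5.8−7)² + (1.1−7)² = 96.06.
The Normal likelihood contributes (σ²)^(−n/2) exp(−SS/(2σ²)), so the posterior is Inverse-Gamma(α + n/2, β + SS/2) = Inverse-Gamma(4, 62.03).
The mode of Inverse-Gamma(a, b) is b/(a+1) = 62.03/5 ≈ 12.406.

σ̂²_MAP = 12.406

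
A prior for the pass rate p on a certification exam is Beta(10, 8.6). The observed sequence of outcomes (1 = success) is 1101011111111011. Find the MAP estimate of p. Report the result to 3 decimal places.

Prior: Beta(10, 8.6).
Data: 13 successes in 16 trials (from the sequence). The binomial likelihood contributes p^13(1−p)^3, so the posterior is Beta(10+13, 8.6+3) = Beta(23, 11.6).
For Beta(a, b) with a, b > 1 the mode is (a−1)/(a+b−2) = 22/32.6 ≈ 0.675.

p̂_MAP = 0.675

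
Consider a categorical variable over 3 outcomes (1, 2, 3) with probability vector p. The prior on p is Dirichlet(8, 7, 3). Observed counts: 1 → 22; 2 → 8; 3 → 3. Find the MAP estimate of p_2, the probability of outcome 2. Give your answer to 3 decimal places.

MAP estimate: 0.292

The posterior is Dirichlet(αᵢ + nᵢ) = Dirichlet(30, 15, 6).
For a Dirichlet(a₁,…,a_K) with all aᵢ > 1, the mode has j-th component (aⱼ − 1)/(Σaᵢ − K).
Here Σaᵢ = 51 and K = 3, so p_2 = (15 − 1)/(51 − 3) = 14/48 ≈ 0.292.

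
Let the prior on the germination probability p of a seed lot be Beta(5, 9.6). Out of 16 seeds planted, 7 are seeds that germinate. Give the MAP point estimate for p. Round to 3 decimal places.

Prior: Beta(5, 9.6).
Data: 7 successes in 16 trials. The binomial likelihood contributes p^7(1−p)^9, so the posterior is Beta(5+7, 9.6+9) = Beta(12, 18.6).
For Beta(a, b) with a, b > 1 the mode is (a−1)/(a+b−2) = 11/28.6 ≈ 0.385.

p̂_MAP = 0.385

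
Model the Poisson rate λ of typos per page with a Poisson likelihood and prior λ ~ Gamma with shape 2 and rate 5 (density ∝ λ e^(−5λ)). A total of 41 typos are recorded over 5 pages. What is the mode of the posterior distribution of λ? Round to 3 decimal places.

λ̂_MAP = 4.200

Σxᵢ = 41, n = 5.
Posterior ∝ λe^(−5λ) · λ^41e^(−5λ) = λ^42e^(−10λ), i.e. Gamma(shape=43, rate=10).
The mode of a Gamma(a, b) with a ≥ 1 (shape–rate) is (a−1)/b = 42/10 ≈ 4.200.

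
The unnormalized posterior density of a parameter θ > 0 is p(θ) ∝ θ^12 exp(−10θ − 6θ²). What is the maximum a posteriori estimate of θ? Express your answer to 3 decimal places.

θ̂_MAP = 0.667

ℓ'(θ) = 12/θ − 10 − 12θ. Setting this to zero and multiplying by θ: 12θ² + 10θ − 12 = 0.
θ = (−10 + √(10² + 4·12·12)) / (2·12) = (−10 + √676) / 24 = (−10 + 26)/24 = 2/3.
ℓ''(θ) = −12/θ² − 12 < 0, confirming a maximum.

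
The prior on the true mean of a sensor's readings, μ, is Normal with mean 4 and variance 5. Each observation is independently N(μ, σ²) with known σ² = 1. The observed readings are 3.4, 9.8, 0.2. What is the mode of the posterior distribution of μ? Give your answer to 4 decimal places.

μ̂_MAP = 4.4375

n = 3; x̄ = (3.4 + 9.8 + 0.2)/3 = 13.4/3 = 67/15 ≈ 4.4667.
For a Normal prior and Normal likelihood with known variance, the posterior is Normal; its mode equals its mean, the precision-weighted average.
Prior precision 1/σ₀² = 1/5 = 0.2; data precision n/σ² = 3/1 = 3.
μ̂ = (0.2·4 + 3·(67/15)) / (0.2 + 3) = 14.2/3.2 = 4.4375.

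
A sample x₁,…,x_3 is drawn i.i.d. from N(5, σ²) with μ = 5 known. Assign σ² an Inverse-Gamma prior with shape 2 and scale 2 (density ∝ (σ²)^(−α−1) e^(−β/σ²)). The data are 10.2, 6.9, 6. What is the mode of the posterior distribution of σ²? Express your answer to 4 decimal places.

σ̂²_MAP = 3.9611

Sum of squared deviations about the known mean: SS = (10.2−5)² + (6.9−5)² + (6−5)² = 31.65.
The Normal likelihood contributes (σ²)^(−n/2) exp(−SS/(2σ²)), so the posterior is Inverse-Gamma(α + n/2, β + SS/2) = Inverse-Gamma(3.5, 17.825).
The mode of Inverse-Gamma(a, b) is b/(a+1) = 17.825/4.5 ≈ 3.9611.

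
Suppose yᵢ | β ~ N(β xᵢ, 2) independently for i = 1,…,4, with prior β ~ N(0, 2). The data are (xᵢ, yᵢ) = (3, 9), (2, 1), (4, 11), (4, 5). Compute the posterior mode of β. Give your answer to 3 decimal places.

log p(β | y) = −Σ(yᵢ − βxᵢ)²/(2·2) − β²/(2·2) + const.
Setting the derivative to zero: Σxᵢ(yᵢ − βxᵢ)/2 − β/2 = 0, so β = Σxᵢyᵢ / (Σxᵢ² + σ²/τ²).
Σxᵢyᵢ = 3·9 + 2·1 + 4·11 + 4·5 = 93; Σxᵢ² = 45; σ²/τ² = 1.
β̂_MAP = 93 / (45 + 1) = 93/46 ≈ 2.022.

β̂_MAP = 2.022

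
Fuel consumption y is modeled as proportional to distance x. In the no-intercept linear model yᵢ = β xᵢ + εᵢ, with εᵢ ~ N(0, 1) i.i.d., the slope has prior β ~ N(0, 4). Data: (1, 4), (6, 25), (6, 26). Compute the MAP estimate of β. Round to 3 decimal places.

β̂_MAP = 4.232

log p(β | y) = −Σ(yᵢ − βxᵢ)²/(2·1) − β²/(2·4) + const.
Setting the derivative to zero: Σxᵢ(yᵢ − βxᵢ)/1 − β/4 = 0, so β = Σxᵢyᵢ / (Σxᵢ² + σ²/τ²).
Σxᵢyᵢ = 1·4 + 6·25 + 6·26 = 310; Σxᵢ² = 73; σ²/τ² = 0.25.
β̂_MAP = 310 / (73 + 0.25) = 310/73.25 ≈ 4.232.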